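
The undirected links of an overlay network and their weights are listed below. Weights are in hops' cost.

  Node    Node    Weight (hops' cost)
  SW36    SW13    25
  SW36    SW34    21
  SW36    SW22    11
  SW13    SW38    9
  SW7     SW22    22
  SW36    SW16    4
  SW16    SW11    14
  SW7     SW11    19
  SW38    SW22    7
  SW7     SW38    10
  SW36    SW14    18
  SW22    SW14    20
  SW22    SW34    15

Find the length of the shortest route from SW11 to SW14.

Compare a few routes:
SW11 → SW16 → SW36 → SW14: 14+4+18 = 36
SW11 → SW16 → SW36 → SW22 → SW14: 14+4+11+20 = 49
Cheapest is SW11 → SW16 → SW36 → SW14 at 36 hops' cost.

36 hops' cost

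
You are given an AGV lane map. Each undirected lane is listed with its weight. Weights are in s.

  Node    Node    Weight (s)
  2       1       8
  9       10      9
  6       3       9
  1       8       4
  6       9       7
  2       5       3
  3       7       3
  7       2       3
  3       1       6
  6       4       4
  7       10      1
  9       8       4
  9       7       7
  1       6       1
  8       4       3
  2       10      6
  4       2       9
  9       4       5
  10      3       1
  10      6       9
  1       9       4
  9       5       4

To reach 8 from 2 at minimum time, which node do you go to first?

Candidate routes:
2 - 4 - 8: 9+3 = 12
2 - 1 - 8: 8+4 = 12
2 - 5 - 9 - 8: 3+4+4 = 11
Cheapest is 2 - 5 - 9 - 8 at 11 s.
So from 2 the first move is to 5.

5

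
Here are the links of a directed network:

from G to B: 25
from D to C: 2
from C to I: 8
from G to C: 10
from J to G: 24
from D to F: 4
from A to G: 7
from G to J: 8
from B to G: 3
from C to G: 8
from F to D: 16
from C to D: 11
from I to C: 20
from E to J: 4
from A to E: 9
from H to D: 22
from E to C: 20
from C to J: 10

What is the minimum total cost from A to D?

Settle nodes by increasing distance from A:
A: 0
G: 7  (via A)
E: 9  (via A)
J: 13  (via E)
C: 17  (via G)
I: 25  (via C)
D: 28  (via C)
Shortest route: A–G–C–D = 28.

28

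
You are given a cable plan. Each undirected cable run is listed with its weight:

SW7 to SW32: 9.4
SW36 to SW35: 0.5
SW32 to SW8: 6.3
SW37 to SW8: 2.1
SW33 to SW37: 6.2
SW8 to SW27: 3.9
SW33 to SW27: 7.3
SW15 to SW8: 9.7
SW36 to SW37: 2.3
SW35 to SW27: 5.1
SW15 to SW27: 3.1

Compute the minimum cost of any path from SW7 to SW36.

Candidate routes:
SW7 - SW32 - SW8 - SW27 - SW35 - SW36: 9.4+6.3+3.9+5.1+0.5 = 25.2
SW7 - SW32 - SW8 - SW37 - SW36: 9.4+6.3+2.1+2.3 = 20.1
SW7 - SW32 - SW8 - SW15 - SW27 - SW35 - SW36: 9.4+6.3+9.7+3.1+5.1+0.5 = 34.1
SW7 - SW32 - SW8 - SW27 - SW33 - SW37 - SW36: 9.4+6.3+3.9+7.3+6.2+2.3 = 35.4
The minimum is 20.1 via SW7 - SW32 - SW8 - SW37 - SW36.

20.1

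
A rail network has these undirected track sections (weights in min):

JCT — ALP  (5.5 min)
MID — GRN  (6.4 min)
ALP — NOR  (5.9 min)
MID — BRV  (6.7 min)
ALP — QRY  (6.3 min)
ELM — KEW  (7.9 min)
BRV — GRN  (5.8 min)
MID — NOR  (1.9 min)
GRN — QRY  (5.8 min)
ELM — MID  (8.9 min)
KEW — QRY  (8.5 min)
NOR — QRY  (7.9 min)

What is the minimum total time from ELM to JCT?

Candidate routes:
ELM → MID → GRN → QRY → ALP → JCT: 8.9+6.4+5.8+6.3+5.5 = 32.9
ELM → MID → NOR → ALP → JCT: 8.9+1.9+5.9+5.5 = 22.2
ELM → MID → NOR → QRY → ALP → JCT: 8.9+1.9+7.9+6.3+5.5 = 30.5
ELM → KEW → QRY → ALP → JCT: 7.9+8.5+6.3+5.5 = 28.2
The minimum is 22.2 min via ELM → MID → NOR → ALP → JCT.

22.2 min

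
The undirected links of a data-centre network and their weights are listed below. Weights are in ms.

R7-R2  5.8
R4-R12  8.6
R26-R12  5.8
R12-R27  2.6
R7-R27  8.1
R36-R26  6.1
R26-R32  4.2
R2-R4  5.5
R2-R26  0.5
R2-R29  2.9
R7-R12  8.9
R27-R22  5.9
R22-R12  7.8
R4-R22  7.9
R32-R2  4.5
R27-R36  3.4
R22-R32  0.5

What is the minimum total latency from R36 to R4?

Running Dijkstra from R36:
R36: 0
R27: 3.4  (via R36)
R12: 6  (via R27)
R26: 6.1  (via R36)
R2: 6.6  (via R26)
R22: 9.3  (via R27)
R29: 9.5  (via R2)
R32: 9.8  (via R22)
R7: 11.5  (via R27)
R4: 12.1  (via R2)
Shortest route: R36–R26–R2–R4 = 12.1 ms.

12.1 ms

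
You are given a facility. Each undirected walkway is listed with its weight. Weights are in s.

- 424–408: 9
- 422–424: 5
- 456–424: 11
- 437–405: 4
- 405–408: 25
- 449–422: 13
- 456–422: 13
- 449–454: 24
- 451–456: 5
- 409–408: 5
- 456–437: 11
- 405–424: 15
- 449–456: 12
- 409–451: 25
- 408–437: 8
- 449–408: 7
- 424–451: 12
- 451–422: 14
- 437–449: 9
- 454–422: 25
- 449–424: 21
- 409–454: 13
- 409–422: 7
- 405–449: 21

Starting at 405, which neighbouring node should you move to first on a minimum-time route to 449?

437

Compare a few routes:
405 - 437 - 449: 4+9 = 13
405 - 437 - 408 - 449: 4+8+7 = 19
Cheapest is 405 - 437 - 449 at 13 s.
So from 405 the first move is to 437.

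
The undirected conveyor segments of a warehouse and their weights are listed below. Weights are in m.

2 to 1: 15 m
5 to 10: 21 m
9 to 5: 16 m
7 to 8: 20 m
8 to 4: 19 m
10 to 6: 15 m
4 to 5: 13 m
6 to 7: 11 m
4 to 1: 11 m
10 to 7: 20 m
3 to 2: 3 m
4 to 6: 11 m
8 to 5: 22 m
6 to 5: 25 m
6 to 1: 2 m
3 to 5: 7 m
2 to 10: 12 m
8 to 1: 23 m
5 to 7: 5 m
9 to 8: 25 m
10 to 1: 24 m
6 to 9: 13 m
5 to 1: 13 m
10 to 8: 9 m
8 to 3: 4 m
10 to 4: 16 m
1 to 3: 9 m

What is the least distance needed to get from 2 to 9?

26 m

Running Dijkstra from 2:
2: 0
3: 3  (via 2)
8: 7  (via 3)
5: 10  (via 3)
1: 12  (via 3)
10: 12  (via 2)
6: 14  (via 1)
7: 15  (via 5)
4: 23  (via 5)
9: 26  (via 5)
Shortest route: 2 → 3 → 5 → 9 = 26 m.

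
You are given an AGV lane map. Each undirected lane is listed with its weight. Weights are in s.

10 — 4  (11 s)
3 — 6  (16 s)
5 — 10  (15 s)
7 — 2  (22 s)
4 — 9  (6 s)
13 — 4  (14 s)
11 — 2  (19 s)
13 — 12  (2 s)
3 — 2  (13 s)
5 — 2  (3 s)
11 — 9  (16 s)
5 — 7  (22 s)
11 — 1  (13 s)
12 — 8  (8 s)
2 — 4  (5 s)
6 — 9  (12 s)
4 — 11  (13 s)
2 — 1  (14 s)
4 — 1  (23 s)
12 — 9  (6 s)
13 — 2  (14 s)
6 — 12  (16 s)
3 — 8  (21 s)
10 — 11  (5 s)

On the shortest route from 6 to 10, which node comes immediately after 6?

Candidate routes:
6 → 9 → 11 → 10: 12+16+5 = 33
6 → 9 → 4 → 11 → 10: 12+6+13+5 = 36
6 → 9 → 4 → 10: 12+6+11 = 29
Cheapest is 6 → 9 → 4 → 10 at 29 s.
So from 6 the first move is to 9.

9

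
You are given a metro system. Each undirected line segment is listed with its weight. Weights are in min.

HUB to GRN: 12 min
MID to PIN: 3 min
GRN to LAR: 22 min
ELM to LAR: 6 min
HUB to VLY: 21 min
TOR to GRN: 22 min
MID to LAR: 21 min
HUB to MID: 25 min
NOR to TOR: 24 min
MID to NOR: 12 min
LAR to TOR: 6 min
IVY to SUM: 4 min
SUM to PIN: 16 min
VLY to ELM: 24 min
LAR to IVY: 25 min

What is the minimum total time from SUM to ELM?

Running Dijkstra from SUM:
SUM: 0
IVY: 4  (via SUM)
PIN: 16  (via SUM)
MID: 19  (via PIN)
LAR: 29  (via IVY)
NOR: 31  (via MID)
TOR: 35  (via LAR)
ELM: 35  (via LAR)
Shortest route: SUM–IVY–LAR–ELM = 35 min.

35 min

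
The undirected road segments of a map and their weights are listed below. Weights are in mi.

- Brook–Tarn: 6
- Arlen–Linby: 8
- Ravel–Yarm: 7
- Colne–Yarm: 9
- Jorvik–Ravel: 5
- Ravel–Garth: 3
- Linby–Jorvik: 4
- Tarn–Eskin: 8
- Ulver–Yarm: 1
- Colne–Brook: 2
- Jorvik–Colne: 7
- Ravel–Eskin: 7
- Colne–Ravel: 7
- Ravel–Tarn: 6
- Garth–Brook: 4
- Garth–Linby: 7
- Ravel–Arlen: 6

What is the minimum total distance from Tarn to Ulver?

14 mi

Shortest distances from Tarn:
Tarn: 0
Brook: 6  (via Tarn)
Ravel: 6  (via Tarn)
Colne: 8  (via Brook)
Eskin: 8  (via Tarn)
Garth: 9  (via Ravel)
Jorvik: 11  (via Ravel)
Arlen: 12  (via Ravel)
Yarm: 13  (via Ravel)
Ulver: 14  (via Yarm)
Shortest route: Tarn → Ravel → Yarm → Ulver = 14 mi.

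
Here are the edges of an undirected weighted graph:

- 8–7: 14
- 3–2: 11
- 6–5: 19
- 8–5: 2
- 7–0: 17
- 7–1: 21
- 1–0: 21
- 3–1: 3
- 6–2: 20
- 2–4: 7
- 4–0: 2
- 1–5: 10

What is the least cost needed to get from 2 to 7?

Settle nodes by increasing distance from 2:
2: 0
4: 7  (via 2)
0: 9  (via 4)
3: 11  (via 2)
1: 14  (via 3)
6: 20  (via 2)
5: 24  (via 1)
7: 26  (via 0)
Shortest route: 2 → 4 → 0 → 7 = 26.

26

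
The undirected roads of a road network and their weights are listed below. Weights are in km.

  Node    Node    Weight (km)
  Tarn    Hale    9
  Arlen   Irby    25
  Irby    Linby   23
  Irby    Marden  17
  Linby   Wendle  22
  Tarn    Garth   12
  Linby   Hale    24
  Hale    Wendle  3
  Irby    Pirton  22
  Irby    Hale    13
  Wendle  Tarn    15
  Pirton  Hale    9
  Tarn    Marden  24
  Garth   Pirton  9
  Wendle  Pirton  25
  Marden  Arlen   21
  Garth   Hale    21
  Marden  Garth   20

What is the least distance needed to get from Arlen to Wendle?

41 km

Enumerating some paths:
Arlen–Marden–Irby–Hale–Wendle: 21+17+13+3 = 54
Arlen–Marden–Tarn–Hale–Wendle: 21+24+9+3 = 57
Arlen–Irby–Pirton–Hale–Wendle: 25+22+9+3 = 59
Arlen–Irby–Hale–Wendle: 25+13+3 = 41
Cheapest is Arlen–Irby–Hale–Wendle at 41 km.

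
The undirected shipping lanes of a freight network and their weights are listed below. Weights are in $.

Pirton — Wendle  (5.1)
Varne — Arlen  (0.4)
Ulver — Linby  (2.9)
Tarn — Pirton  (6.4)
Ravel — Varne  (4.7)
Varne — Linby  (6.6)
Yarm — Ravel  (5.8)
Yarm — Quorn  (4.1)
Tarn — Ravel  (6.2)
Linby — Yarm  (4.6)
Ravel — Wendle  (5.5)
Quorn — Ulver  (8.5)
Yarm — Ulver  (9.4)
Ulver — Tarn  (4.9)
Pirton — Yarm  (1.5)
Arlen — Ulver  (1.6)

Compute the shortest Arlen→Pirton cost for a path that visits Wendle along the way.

Best Arlen to Wendle: Arlen → Varne → Ravel → Wendle costing 10.6
Shortest Wendle→Pirton: Wendle → Pirton = 5.1
Total via Wendle: 10.6 + 5.1 = $15.7.

$15.7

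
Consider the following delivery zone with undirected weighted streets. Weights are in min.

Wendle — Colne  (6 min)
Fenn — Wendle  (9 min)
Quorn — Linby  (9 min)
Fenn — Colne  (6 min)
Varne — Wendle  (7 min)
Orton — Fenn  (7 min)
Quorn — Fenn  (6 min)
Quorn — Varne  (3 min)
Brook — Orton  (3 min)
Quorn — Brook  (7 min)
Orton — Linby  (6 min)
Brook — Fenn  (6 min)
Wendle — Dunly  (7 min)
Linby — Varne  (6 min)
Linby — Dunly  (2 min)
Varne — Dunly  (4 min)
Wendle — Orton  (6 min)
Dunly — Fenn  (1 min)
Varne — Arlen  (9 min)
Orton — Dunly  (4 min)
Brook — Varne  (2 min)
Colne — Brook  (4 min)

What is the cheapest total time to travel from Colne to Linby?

Candidate routes:
Colne–Fenn–Dunly–Linby: 6+1+2 = 9
Colne–Brook–Varne–Dunly–Linby: 4+2+4+2 = 12
The minimum is 9 min via Colne–Fenn–Dunly–Linby.

9 min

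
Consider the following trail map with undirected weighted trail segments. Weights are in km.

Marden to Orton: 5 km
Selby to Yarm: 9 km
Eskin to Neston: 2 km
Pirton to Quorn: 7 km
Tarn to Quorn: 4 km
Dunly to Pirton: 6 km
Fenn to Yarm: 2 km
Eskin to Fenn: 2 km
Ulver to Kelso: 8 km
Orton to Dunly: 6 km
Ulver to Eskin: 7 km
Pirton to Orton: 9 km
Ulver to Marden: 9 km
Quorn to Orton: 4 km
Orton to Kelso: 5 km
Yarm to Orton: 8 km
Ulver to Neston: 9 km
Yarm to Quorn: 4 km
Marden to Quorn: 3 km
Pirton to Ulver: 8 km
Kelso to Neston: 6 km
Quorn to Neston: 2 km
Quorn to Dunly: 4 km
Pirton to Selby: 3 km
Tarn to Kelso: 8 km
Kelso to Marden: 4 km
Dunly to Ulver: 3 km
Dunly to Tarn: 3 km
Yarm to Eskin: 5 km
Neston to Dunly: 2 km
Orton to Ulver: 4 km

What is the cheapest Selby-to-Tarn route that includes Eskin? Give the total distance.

Best Selby to Eskin: Selby–Yarm–Fenn–Eskin costing 13
Best Eskin to Tarn: Eskin–Neston–Dunly–Tarn costing 7
Total via Eskin: 13 + 7 = 20 km.

20 km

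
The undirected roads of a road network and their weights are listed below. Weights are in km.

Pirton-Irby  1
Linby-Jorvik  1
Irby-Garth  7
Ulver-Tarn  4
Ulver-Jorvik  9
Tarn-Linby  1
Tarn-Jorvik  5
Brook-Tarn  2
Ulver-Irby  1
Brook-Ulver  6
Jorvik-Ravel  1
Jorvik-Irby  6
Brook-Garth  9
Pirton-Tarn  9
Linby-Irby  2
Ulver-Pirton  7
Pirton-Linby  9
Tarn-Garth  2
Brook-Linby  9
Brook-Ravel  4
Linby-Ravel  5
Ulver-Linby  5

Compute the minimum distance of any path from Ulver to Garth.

Settle nodes by increasing distance from Ulver:
Ulver: 0
Irby: 1  (via Ulver)
Pirton: 2  (via Irby)
Linby: 3  (via Irby)
Tarn: 4  (via Ulver)
Jorvik: 4  (via Linby)
Ravel: 5  (via Jorvik)
Brook: 6  (via Ulver)
Garth: 6  (via Tarn)
Shortest route: Ulver → Tarn → Garth = 6 km.

6 km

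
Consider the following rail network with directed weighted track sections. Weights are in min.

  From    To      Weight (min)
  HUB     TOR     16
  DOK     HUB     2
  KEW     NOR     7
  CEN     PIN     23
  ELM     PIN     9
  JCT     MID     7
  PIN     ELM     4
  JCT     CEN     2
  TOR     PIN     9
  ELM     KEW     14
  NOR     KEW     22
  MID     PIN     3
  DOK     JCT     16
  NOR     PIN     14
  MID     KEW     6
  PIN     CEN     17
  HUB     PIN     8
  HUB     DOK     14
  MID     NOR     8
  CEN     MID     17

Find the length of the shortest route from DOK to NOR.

Settle nodes by increasing distance from DOK:
DOK: 0
HUB: 2  (via DOK)
PIN: 10  (via HUB)
ELM: 14  (via PIN)
JCT: 16  (via DOK)
CEN: 18  (via JCT)
TOR: 18  (via HUB)
MID: 23  (via JCT)
KEW: 28  (via ELM)
NOR: 31  (via MID)
Shortest route: DOK–JCT–MID–NOR = 31 min.

31 min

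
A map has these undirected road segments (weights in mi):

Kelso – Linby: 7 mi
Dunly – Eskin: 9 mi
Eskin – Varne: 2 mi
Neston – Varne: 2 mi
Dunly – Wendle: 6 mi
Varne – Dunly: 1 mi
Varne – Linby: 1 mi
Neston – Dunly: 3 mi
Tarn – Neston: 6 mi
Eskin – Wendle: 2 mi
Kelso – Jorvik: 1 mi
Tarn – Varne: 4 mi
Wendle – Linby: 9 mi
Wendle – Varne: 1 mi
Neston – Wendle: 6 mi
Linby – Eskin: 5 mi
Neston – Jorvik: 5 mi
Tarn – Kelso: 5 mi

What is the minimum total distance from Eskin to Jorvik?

Compare a few routes:
Eskin → Wendle → Varne → Neston → Jorvik: 2+1+2+5 = 10
Eskin → Varne → Neston → Jorvik: 2+2+5 = 9
Eskin → Varne → Dunly → Neston → Jorvik: 2+1+3+5 = 11
Cheapest is Eskin → Varne → Neston → Jorvik at 9 mi.

9 mi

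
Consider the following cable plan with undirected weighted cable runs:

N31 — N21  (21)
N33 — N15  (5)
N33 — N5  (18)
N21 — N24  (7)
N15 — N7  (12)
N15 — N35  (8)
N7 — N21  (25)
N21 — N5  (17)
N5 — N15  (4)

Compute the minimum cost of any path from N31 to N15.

42

Compare a few routes:
N31 → N21 → N7 → N15: 21+25+12 = 58
N31 → N21 → N5 → N15: 21+17+4 = 42
Cheapest is N31 → N21 → N5 → N15 at 42.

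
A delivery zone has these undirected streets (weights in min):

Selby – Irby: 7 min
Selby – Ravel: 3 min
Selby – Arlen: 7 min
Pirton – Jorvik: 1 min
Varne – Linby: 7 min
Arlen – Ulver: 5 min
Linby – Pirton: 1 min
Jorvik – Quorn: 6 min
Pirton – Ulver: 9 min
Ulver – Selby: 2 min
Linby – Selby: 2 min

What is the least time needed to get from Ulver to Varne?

11 min

Settle nodes by increasing distance from Ulver:
Ulver: 0
Selby: 2  (via Ulver)
Linby: 4  (via Selby)
Pirton: 5  (via Linby)
Arlen: 5  (via Ulver)
Ravel: 5  (via Selby)
Jorvik: 6  (via Pirton)
Irby: 9  (via Selby)
Varne: 11  (via Linby)
Shortest route: Ulver–Selby–Linby–Varne = 11 min.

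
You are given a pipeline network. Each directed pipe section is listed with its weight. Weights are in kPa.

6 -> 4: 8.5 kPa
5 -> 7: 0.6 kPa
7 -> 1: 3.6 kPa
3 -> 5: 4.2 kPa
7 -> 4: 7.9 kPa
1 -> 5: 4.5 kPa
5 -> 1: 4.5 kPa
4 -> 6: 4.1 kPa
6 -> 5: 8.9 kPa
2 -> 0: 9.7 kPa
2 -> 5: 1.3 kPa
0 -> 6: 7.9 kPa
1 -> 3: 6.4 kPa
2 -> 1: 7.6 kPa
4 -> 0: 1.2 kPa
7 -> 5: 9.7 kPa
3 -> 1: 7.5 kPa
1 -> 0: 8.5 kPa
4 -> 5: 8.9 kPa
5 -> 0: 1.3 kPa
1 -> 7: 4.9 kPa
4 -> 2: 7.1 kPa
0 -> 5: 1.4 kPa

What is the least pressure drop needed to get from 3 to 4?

Shortest distances from 3:
3: 0
5: 4.2  (via 3)
7: 4.8  (via 5)
0: 5.5  (via 5)
1: 7.5  (via 3)
4: 12.7  (via 7)
Shortest route: 3 → 5 → 7 → 4 = 12.7 kPa.

12.7 kPa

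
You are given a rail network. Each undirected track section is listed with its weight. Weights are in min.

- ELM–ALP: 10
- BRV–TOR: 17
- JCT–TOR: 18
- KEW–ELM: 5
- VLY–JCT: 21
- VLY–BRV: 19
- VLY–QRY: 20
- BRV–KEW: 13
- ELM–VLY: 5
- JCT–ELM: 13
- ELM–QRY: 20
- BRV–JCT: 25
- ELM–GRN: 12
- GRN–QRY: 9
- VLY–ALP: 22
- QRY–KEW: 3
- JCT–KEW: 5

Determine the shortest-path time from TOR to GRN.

Candidate routes:
TOR - BRV - KEW - QRY - GRN: 17+13+3+9 = 42
TOR - JCT - ELM - GRN: 18+13+12 = 43
TOR - JCT - KEW - QRY - GRN: 18+5+3+9 = 35
TOR - JCT - KEW - ELM - GRN: 18+5+5+12 = 40
Cheapest is TOR - JCT - KEW - QRY - GRN at 35 min.

35 min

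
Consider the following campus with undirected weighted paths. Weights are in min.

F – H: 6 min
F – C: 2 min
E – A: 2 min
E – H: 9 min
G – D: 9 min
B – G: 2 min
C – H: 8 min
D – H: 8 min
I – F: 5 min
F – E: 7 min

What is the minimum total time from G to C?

Shortest distances from G:
G: 0
B: 2  (via G)
D: 9  (via G)
H: 17  (via D)
F: 23  (via H)
C: 25  (via H)
Shortest route: G–D–H–C = 25 min.

25 min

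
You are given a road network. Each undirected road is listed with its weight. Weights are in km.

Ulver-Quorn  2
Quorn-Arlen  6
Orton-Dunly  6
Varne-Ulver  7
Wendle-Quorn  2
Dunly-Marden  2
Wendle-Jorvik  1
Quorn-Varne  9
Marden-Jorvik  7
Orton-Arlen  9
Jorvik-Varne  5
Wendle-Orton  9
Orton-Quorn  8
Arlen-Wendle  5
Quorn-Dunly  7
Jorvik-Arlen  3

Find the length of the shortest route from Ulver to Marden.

11 km

Running Dijkstra from Ulver:
Ulver: 0
Quorn: 2  (via Ulver)
Wendle: 4  (via Quorn)
Jorvik: 5  (via Wendle)
Varne: 7  (via Ulver)
Arlen: 8  (via Quorn)
Dunly: 9  (via Quorn)
Orton: 10  (via Quorn)
Marden: 11  (via Dunly)
Shortest route: Ulver → Quorn → Dunly → Marden = 11 km.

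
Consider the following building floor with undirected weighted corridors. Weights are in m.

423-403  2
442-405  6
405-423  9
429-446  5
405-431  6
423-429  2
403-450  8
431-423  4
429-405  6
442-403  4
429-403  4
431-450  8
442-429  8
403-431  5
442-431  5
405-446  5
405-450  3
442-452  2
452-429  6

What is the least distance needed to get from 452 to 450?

11 m

Candidate routes:
452 - 429 - 405 - 450: 6+6+3 = 15
452 - 442 - 431 - 450: 2+5+8 = 15
452 - 442 - 405 - 450: 2+6+3 = 11
452 - 442 - 403 - 450: 2+4+8 = 14
The minimum is 11 m via 452 - 442 - 405 - 450.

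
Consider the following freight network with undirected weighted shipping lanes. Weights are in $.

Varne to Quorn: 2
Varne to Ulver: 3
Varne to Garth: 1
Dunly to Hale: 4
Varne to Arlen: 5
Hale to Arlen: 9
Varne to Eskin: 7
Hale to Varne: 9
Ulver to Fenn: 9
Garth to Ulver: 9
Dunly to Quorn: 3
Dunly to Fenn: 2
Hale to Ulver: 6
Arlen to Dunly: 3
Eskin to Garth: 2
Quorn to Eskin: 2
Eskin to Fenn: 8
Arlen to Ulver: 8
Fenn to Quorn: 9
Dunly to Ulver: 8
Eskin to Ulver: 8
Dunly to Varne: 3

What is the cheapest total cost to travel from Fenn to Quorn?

Settle nodes by increasing distance from Fenn:
Fenn: 0
Dunly: 2  (via Fenn)
Arlen: 5  (via Dunly)
Quorn: 5  (via Dunly)
Shortest route: Fenn–Dunly–Quorn = $5.

$5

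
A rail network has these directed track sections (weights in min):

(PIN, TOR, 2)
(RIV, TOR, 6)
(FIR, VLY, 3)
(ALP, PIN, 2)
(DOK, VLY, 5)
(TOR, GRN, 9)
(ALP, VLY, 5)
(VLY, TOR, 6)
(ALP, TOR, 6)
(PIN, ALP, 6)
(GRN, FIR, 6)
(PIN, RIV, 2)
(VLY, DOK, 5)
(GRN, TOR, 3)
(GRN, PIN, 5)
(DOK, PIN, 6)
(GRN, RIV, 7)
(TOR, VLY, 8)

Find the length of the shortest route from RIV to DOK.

19 min

Compare a few routes:
RIV - TOR - VLY - DOK: 6+8+5 = 19
RIV - TOR - GRN - FIR - VLY - DOK: 6+9+6+3+5 = 29
RIV - TOR - GRN - PIN - ALP - VLY - DOK: 6+9+5+6+5+5 = 36
Cheapest is RIV - TOR - VLY - DOK at 19 min.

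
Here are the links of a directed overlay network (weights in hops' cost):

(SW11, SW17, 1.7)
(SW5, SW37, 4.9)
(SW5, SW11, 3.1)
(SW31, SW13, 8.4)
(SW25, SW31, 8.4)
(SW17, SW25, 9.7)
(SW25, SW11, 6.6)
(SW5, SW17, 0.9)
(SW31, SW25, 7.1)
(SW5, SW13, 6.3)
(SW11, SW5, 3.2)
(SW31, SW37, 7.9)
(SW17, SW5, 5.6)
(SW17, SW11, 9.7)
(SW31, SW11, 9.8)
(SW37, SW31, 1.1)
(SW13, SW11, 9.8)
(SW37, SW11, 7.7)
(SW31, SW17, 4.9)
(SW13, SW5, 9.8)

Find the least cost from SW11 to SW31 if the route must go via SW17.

Best SW11 to SW17: SW11 → SW17 costing 1.7
Best SW17 to SW31: SW17 → SW5 → SW37 → SW31 costing 11.6
Total via SW17: 1.7 + 11.6 = 13.3 hops' cost.

13.3 hops' cost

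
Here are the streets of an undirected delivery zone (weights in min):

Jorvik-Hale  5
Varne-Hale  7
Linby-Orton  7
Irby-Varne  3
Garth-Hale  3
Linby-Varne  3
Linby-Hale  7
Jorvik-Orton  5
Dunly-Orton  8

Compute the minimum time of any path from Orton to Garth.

13 min

Compare a few routes:
Orton–Linby–Hale–Garth: 7+7+3 = 17
Orton–Jorvik–Hale–Garth: 5+5+3 = 13
Cheapest is Orton–Jorvik–Hale–Garth at 13 min.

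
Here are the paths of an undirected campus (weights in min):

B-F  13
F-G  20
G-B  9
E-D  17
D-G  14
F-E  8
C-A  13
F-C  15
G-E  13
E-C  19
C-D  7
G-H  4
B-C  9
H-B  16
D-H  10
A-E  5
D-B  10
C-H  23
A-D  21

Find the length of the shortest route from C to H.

17 min

Compare a few routes:
C–D–H: 7+10 = 17
C–B–H: 9+16 = 25
C–B–G–H: 9+9+4 = 22
C–H: 23 = 23
Cheapest is C–D–H at 17 min.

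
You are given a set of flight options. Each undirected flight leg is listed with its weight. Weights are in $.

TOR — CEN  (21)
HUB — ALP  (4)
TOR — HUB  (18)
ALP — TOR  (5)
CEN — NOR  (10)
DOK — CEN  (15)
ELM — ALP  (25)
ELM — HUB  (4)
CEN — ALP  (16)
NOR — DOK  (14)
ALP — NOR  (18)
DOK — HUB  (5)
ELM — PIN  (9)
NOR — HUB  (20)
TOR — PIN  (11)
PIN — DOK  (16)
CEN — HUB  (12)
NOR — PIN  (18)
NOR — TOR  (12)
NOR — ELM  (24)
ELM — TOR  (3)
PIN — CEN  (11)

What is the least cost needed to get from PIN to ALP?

Candidate routes:
PIN–TOR–ALP: 11+5 = 16
PIN–ELM–TOR–ALP: 9+3+5 = 17
PIN–ELM–HUB–ALP: 9+4+4 = 17
PIN–TOR–ELM–HUB–ALP: 11+3+4+4 = 22
Cheapest is PIN–TOR–ALP at $16.

$16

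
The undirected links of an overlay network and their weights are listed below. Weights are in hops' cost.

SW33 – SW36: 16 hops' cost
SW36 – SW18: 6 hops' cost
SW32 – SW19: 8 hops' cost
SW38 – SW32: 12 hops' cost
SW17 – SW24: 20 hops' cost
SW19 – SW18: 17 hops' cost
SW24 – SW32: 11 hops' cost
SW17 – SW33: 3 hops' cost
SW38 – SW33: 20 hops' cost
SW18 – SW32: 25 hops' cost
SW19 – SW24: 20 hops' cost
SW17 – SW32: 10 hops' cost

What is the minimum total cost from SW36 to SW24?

39 hops' cost

Candidate routes:
SW36 - SW33 - SW17 - SW32 - SW24: 16+3+10+11 = 40
SW36 - SW33 - SW17 - SW24: 16+3+20 = 39
The minimum is 39 hops' cost via SW36 - SW33 - SW17 - SW24.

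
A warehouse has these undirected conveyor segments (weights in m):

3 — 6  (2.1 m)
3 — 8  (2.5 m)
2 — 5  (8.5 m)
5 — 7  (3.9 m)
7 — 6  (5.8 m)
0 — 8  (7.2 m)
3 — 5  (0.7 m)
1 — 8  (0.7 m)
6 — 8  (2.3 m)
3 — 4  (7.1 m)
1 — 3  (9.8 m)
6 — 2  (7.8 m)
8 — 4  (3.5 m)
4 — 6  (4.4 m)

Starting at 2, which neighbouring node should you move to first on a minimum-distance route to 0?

Candidate routes:
2–6–8–0: 7.8+2.3+7.2 = 17.3
2–6–3–8–0: 7.8+2.1+2.5+7.2 = 19.6
2–5–3–6–8–0: 8.5+0.7+2.1+2.3+7.2 = 20.8
2–5–3–8–0: 8.5+0.7+2.5+7.2 = 18.9
Cheapest is 2–6–8–0 at 17.3 m.
So from 2 the first move is to 6.

6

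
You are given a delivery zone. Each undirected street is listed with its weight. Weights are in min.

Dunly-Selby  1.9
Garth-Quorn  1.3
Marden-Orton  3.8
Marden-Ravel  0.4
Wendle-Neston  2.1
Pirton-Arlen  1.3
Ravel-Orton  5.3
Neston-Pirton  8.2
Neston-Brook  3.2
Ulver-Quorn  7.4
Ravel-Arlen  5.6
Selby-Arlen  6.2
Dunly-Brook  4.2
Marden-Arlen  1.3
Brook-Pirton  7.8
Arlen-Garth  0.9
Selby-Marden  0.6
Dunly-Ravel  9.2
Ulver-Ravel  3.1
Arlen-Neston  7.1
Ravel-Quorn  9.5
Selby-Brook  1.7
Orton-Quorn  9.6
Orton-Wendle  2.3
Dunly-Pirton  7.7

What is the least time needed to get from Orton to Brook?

Compare a few routes:
Orton–Wendle–Neston–Brook: 2.3+2.1+3.2 = 7.6
Orton–Ravel–Marden–Selby–Brook: 5.3+0.4+0.6+1.7 = 8
Orton–Marden–Selby–Brook: 3.8+0.6+1.7 = 6.1
Orton–Marden–Selby–Dunly–Brook: 3.8+0.6+1.9+4.2 = 10.5
Cheapest is Orton–Marden–Selby–Brook at 6.1 min.

6.1 min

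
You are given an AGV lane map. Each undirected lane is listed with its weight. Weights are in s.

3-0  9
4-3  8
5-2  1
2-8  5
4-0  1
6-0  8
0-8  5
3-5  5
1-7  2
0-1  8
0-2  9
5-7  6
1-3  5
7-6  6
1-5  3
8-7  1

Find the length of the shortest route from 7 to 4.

7 s

Enumerating some paths:
7 - 8 - 0 - 4: 1+5+1 = 7
7 - 1 - 0 - 4: 2+8+1 = 11
The minimum is 7 s via 7 - 8 - 0 - 4.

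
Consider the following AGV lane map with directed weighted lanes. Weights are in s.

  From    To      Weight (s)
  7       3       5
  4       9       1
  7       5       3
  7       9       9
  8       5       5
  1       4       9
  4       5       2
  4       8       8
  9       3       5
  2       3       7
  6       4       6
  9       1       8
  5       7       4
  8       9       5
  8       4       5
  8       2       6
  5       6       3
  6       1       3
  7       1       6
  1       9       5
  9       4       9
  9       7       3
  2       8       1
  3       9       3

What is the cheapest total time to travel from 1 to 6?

14 s

Shortest distances from 1:
1: 0
9: 5  (via 1)
7: 8  (via 9)
4: 9  (via 1)
3: 10  (via 9)
5: 11  (via 7)
6: 14  (via 5)
Shortest route: 1–9–7–5–6 = 14 s.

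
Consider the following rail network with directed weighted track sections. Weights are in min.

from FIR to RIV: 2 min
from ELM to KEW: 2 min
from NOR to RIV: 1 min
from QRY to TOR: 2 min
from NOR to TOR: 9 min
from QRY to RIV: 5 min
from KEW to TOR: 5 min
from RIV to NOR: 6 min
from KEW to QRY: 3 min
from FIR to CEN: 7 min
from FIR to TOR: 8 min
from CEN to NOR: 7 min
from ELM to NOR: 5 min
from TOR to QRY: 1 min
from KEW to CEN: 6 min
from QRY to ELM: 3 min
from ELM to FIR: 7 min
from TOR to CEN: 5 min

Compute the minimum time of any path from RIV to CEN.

Candidate routes:
RIV–NOR–TOR–CEN: 6+9+5 = 20
RIV–NOR–TOR–QRY–ELM–KEW–CEN: 6+9+1+3+2+6 = 27
The minimum is 20 min via RIV–NOR–TOR–CEN.

20 min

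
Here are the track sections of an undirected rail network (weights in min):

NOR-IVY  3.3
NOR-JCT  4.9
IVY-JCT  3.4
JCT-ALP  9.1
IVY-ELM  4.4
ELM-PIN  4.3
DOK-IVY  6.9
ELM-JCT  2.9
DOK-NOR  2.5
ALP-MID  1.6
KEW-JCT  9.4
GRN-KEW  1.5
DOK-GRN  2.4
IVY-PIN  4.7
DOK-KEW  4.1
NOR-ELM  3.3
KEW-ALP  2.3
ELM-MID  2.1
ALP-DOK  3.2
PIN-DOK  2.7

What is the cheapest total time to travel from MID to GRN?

Running Dijkstra from MID:
MID: 0
ALP: 1.6  (via MID)
ELM: 2.1  (via MID)
KEW: 3.9  (via ALP)
DOK: 4.8  (via ALP)
JCT: 5  (via ELM)
NOR: 5.4  (via ELM)
GRN: 5.4  (via KEW)
Shortest route: MID–ALP–KEW–GRN = 5.4 min.

5.4 min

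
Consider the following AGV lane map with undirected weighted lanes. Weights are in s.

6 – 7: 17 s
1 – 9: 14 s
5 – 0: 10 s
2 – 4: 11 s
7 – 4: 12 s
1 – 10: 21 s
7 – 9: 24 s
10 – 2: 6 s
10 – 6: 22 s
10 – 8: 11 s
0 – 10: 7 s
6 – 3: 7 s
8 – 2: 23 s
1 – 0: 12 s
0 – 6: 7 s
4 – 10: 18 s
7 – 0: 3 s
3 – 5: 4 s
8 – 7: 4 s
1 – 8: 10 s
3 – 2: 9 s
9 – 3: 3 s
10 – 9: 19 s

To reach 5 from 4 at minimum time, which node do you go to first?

Enumerating some paths:
4 - 7 - 0 - 6 - 3 - 5: 12+3+7+7+4 = 33
4 - 7 - 0 - 5: 12+3+10 = 25
4 - 2 - 3 - 5: 11+9+4 = 24
Cheapest is 4 - 2 - 3 - 5 at 24 s.
So from 4 the first move is to 2.

2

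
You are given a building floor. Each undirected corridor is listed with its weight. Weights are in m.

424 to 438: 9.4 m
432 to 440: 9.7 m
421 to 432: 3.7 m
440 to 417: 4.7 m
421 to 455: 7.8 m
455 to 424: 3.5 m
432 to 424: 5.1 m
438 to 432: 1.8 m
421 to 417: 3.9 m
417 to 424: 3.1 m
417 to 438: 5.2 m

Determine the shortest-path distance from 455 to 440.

11.3 m

Compare a few routes:
455 - 421 - 417 - 440: 7.8+3.9+4.7 = 16.4
455 - 424 - 417 - 440: 3.5+3.1+4.7 = 11.3
Cheapest is 455 - 424 - 417 - 440 at 11.3 m.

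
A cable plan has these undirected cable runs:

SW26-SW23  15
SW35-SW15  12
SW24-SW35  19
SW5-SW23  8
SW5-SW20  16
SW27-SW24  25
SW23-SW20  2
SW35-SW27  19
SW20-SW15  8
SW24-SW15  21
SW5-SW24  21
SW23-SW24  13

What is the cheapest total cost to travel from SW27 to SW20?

39

Running Dijkstra from SW27:
SW27: 0
SW35: 19  (via SW27)
SW24: 25  (via SW27)
SW15: 31  (via SW35)
SW23: 38  (via SW24)
SW20: 39  (via SW15)
Shortest route: SW27–SW35–SW15–SW20 = 39.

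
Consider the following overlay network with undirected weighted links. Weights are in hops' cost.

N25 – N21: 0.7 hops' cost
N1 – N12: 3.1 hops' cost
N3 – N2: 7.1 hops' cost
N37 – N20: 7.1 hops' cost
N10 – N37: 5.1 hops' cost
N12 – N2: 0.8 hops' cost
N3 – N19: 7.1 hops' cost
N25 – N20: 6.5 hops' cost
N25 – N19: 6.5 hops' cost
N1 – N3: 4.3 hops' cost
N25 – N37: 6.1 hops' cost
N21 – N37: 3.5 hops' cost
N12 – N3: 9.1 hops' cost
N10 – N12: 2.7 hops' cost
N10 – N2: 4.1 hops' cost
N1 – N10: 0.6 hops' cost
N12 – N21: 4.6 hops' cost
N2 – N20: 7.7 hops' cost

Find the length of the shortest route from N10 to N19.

12 hops' cost

Candidate routes:
N10 → N37 → N21 → N25 → N19: 5.1+3.5+0.7+6.5 = 15.8
N10 → N1 → N3 → N19: 0.6+4.3+7.1 = 12
N10 → N12 → N21 → N25 → N19: 2.7+4.6+0.7+6.5 = 14.5
N10 → N1 → N12 → N21 → N25 → N19: 0.6+3.1+4.6+0.7+6.5 = 15.5
The minimum is 12 hops' cost via N10 → N1 → N3 → N19.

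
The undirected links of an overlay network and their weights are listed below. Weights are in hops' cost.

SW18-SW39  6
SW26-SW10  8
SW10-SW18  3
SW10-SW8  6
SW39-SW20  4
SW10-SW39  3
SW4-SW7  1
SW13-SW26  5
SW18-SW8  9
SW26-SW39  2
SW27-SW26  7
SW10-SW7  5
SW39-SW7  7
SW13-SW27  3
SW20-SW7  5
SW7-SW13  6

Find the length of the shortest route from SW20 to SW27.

13 hops' cost

Enumerating some paths:
SW20–SW39–SW26–SW27: 4+2+7 = 13
SW20–SW7–SW13–SW27: 5+6+3 = 14
The minimum is 13 hops' cost via SW20–SW39–SW26–SW27.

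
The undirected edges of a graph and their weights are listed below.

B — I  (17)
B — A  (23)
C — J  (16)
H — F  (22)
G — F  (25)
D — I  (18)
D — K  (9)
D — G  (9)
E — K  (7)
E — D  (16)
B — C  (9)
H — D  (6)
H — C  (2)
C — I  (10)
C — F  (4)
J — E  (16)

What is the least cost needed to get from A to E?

56

Candidate routes:
A - B - C - J - E: 23+9+16+16 = 64
A - B - C - H - D - E: 23+9+2+6+16 = 56
The minimum is 56 via A - B - C - H - D - E.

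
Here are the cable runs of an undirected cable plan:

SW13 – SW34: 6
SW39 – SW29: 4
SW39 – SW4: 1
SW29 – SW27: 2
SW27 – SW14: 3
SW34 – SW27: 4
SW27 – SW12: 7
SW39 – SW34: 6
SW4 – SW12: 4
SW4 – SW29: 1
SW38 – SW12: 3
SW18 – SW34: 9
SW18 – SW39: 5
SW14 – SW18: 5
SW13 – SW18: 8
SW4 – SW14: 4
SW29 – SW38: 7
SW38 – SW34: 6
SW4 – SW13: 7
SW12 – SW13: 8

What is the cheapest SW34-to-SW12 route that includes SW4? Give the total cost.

Best SW34 to SW4: SW34–SW39–SW4 costing 7
Shortest SW4→SW12: SW4–SW12 = 4
Total via SW4: 7 + 4 = 11.

11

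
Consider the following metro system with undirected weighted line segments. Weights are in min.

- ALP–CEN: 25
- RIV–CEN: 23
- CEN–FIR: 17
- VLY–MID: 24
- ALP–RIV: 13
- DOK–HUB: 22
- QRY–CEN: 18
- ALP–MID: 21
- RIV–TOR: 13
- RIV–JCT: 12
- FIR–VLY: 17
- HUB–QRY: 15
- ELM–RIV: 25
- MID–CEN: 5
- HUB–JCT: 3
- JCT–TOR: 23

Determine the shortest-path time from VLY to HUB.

62 min

Enumerating some paths:
VLY–FIR–CEN–QRY–HUB: 17+17+18+15 = 67
VLY–MID–CEN–QRY–HUB: 24+5+18+15 = 62
Cheapest is VLY–MID–CEN–QRY–HUB at 62 min.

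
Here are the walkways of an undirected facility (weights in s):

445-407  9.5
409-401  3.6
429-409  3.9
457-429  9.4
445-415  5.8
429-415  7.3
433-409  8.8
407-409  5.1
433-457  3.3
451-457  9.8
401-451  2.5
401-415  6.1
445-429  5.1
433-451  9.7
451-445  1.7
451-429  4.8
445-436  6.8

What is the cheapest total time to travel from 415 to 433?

Shortest distances from 415:
415: 0
445: 5.8  (via 415)
401: 6.1  (via 415)
429: 7.3  (via 415)
451: 7.5  (via 445)
409: 9.7  (via 401)
436: 12.6  (via 445)
407: 14.8  (via 409)
457: 16.7  (via 429)
433: 17.2  (via 451)
Shortest route: 415 → 445 → 451 → 433 = 17.2 s.

17.2 s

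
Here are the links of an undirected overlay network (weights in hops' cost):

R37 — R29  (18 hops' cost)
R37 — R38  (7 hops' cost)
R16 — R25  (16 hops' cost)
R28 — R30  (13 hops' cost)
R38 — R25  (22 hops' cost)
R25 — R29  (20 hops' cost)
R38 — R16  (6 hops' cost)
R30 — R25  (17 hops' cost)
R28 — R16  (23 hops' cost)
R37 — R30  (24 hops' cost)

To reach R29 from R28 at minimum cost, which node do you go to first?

R30

Compare a few routes:
R28–R30–R25–R29: 13+17+20 = 50
R28–R16–R38–R37–R29: 23+6+7+18 = 54
The minimum is 50 hops' cost via R28–R30–R25–R29.
So from R28 the first move is to R30.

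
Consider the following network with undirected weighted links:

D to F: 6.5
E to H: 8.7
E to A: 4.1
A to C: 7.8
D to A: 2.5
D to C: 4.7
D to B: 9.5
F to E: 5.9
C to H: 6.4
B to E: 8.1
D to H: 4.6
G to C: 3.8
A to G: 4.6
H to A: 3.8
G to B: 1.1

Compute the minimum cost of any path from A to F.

9

Enumerating some paths:
A → H → D → F: 3.8+4.6+6.5 = 14.9
A → H → E → F: 3.8+8.7+5.9 = 18.4
A → D → F: 2.5+6.5 = 9
A → E → F: 4.1+5.9 = 10
Cheapest is A → D → F at 9.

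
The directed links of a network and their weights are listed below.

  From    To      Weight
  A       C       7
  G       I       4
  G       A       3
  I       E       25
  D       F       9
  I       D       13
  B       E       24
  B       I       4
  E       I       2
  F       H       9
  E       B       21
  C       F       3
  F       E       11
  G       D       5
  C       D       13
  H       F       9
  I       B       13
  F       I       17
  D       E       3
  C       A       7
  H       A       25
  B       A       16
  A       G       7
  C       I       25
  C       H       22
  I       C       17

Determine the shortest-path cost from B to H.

33

Enumerating some paths:
B → A → C → F → H: 16+7+3+9 = 35
B → I → D → F → H: 4+13+9+9 = 35
B → I → C → F → H: 4+17+3+9 = 33
Cheapest is B → I → C → F → H at 33.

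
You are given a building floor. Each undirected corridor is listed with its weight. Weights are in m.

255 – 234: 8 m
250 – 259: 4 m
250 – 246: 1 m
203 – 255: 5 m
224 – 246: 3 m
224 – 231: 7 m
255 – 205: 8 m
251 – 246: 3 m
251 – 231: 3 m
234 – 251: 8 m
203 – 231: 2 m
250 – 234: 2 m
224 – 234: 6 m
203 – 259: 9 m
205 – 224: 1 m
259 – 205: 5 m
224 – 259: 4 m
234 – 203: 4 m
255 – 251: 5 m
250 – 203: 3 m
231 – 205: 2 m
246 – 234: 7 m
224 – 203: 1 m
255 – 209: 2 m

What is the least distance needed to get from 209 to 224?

Shortest distances from 209:
209: 0
255: 2  (via 209)
251: 7  (via 255)
203: 7  (via 255)
224: 8  (via 203)
Shortest route: 209–255–203–224 = 8 m.

8 m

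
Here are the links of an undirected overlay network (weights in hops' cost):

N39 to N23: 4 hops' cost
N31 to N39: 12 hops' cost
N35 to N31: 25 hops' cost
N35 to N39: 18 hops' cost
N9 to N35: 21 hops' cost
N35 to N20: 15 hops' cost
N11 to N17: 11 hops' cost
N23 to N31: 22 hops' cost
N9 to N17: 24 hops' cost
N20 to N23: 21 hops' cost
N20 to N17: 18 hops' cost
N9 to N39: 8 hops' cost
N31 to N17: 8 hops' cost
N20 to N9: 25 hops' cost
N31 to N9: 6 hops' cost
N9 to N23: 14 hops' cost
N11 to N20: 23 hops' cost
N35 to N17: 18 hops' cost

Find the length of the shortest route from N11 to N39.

Running Dijkstra from N11:
N11: 0
N17: 11  (via N11)
N31: 19  (via N17)
N20: 23  (via N11)
N9: 25  (via N31)
N35: 29  (via N17)
N39: 31  (via N31)
Shortest route: N11–N17–N31–N39 = 31 hops' cost.

31 hops' cost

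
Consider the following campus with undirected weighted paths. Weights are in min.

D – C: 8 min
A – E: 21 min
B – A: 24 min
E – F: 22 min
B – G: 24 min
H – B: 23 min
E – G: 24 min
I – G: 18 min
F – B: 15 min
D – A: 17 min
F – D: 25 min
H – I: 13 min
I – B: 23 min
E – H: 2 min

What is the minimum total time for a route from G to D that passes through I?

Best G to I: G → I costing 18
Best I to D: I → H → E → A → D costing 53
Total via I: 18 + 53 = 71 min.

71 min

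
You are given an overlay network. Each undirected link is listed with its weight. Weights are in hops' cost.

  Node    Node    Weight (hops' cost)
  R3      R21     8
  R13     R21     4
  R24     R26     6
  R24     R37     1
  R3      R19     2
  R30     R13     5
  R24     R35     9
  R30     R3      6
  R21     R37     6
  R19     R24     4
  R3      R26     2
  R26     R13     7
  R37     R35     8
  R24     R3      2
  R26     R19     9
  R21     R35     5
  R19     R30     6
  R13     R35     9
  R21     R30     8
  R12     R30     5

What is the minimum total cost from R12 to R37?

14 hops' cost

Compare a few routes:
R12–R30–R19–R3–R24–R37: 5+6+2+2+1 = 16
R12–R30–R19–R24–R37: 5+6+4+1 = 16
R12–R30–R3–R19–R24–R37: 5+6+2+4+1 = 18
R12–R30–R3–R24–R37: 5+6+2+1 = 14
Cheapest is R12–R30–R3–R24–R37 at 14 hops' cost.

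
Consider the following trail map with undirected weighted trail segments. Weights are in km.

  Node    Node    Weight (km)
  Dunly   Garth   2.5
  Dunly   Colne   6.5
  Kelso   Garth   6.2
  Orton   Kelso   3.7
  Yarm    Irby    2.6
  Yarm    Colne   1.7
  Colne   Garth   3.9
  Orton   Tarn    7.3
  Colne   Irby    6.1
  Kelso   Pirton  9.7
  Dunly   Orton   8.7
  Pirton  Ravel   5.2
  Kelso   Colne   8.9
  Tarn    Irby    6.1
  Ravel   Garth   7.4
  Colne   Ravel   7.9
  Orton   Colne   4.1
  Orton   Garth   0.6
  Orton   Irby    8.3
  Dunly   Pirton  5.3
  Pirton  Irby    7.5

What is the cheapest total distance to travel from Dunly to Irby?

Enumerating some paths:
Dunly - Colne - Yarm - Irby: 6.5+1.7+2.6 = 10.8
Dunly - Garth - Colne - Yarm - Irby: 2.5+3.9+1.7+2.6 = 10.7
The minimum is 10.7 km via Dunly - Garth - Colne - Yarm - Irby.

10.7 km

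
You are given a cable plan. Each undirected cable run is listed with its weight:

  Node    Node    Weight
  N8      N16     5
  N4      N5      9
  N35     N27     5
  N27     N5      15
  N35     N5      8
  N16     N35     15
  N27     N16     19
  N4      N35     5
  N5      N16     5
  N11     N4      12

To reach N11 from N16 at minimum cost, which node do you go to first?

Candidate routes:
N16 - N5 - N4 - N11: 5+9+12 = 26
N16 - N35 - N4 - N11: 15+5+12 = 32
N16 - N5 - N35 - N4 - N11: 5+8+5+12 = 30
The minimum is 26 via N16 - N5 - N4 - N11.
So from N16 the first move is to N5.

N5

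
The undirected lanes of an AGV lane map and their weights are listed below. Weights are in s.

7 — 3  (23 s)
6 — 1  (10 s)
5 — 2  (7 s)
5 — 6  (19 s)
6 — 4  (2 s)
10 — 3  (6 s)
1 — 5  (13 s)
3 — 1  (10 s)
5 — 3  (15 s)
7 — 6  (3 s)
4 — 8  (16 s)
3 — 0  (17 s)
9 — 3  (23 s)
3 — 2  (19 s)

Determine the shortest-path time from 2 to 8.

Running Dijkstra from 2:
2: 0
5: 7  (via 2)
3: 19  (via 2)
1: 20  (via 5)
10: 25  (via 3)
6: 26  (via 5)
4: 28  (via 6)
7: 29  (via 6)
0: 36  (via 3)
9: 42  (via 3)
8: 44  (via 4)
Shortest route: 2 → 5 → 6 → 4 → 8 = 44 s.

44 s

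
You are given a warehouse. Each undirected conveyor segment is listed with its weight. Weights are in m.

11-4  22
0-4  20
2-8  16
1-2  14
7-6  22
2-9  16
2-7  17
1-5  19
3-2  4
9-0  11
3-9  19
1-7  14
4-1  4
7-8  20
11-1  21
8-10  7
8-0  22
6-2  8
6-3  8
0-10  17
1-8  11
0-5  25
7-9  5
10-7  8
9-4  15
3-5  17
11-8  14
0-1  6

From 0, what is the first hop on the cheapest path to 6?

Enumerating some paths:
0 → 1 → 2 → 6: 6+14+8 = 28
0 → 1 → 2 → 3 → 6: 6+14+4+8 = 32
The minimum is 28 m via 0 → 1 → 2 → 6.
So from 0 the first move is to 1.

1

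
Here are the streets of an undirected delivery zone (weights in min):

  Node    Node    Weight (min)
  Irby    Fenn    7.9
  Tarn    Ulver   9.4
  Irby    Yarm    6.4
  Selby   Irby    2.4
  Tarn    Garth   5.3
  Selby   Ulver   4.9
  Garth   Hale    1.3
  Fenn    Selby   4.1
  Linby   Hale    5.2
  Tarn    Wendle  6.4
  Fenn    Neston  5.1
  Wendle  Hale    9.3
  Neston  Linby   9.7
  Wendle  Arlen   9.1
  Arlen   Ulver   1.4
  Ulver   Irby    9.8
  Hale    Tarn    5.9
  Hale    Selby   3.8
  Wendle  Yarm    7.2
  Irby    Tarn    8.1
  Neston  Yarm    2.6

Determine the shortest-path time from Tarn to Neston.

16.2 min

Settle nodes by increasing distance from Tarn:
Tarn: 0
Garth: 5.3  (via Tarn)
Hale: 5.9  (via Tarn)
Wendle: 6.4  (via Tarn)
Irby: 8.1  (via Tarn)
Ulver: 9.4  (via Tarn)
Selby: 9.7  (via Hale)
Arlen: 10.8  (via Ulver)
Linby: 11.1  (via Hale)
Yarm: 13.6  (via Wendle)
Fenn: 13.8  (via Selby)
Neston: 16.2  (via Yarm)
Shortest route: Tarn → Wendle → Yarm → Neston = 16.2 min.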